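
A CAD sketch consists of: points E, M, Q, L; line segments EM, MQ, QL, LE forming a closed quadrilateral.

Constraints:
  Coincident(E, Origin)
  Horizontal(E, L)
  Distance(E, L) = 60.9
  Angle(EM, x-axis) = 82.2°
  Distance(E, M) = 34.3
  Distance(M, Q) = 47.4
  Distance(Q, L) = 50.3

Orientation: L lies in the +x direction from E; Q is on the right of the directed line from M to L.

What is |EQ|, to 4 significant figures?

17.72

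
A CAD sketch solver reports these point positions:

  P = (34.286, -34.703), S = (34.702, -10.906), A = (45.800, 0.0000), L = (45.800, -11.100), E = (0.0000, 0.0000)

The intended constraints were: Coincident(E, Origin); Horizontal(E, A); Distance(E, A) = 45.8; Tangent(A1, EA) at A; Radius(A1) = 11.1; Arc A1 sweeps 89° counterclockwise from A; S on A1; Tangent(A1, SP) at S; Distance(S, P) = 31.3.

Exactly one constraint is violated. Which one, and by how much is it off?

Distance(S, P) = 31.3 — off by 7.50.

E = (0.00, 0.00) ✓; E.y = 0.00, A.y = 0.00 ✓; |EA| = 45.80 ✓; ∠(LA, AE) = 90.00° ✓; |LA| = 11.10 ✓; bearing(L→S) − bearing(L→A) = 89.00° ✓; |LS| = 11.10 ✓; ∠(LS, SP) = 90.00° ✓; |SP| = 23.80 ✗.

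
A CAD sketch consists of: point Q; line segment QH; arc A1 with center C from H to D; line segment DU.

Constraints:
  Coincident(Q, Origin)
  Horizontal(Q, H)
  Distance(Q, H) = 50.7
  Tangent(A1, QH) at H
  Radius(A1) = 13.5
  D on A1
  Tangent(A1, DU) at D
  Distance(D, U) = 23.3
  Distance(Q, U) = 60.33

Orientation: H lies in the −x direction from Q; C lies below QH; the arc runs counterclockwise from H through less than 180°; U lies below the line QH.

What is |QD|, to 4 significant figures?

64.80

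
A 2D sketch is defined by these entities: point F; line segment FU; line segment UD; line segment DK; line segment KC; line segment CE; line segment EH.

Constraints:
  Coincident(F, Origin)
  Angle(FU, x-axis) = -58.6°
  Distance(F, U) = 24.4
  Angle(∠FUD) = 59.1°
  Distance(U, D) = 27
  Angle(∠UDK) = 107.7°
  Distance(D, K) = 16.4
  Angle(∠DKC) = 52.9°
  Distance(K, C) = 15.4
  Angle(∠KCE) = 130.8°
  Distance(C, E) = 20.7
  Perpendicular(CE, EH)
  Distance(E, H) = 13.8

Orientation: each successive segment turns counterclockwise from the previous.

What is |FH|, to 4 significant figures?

36.21

F is at the origin; FU runs at -58.6° with length 24.4, so U = (12.71, -20.83). ∠FUD = 59.1° gives UD at 62.30° from the x-axis; with |UD| = 27.0, D = (25.26, 3.079). ∠UDK = 107.7° gives DK at 134.6° from the x-axis; with |DK| = 16.4, K = (13.75, 14.76). ∠DKC = 52.9° gives KC at -98.30° from the x-axis; with |KC| = 15.4, C = (11.52, -0.4825). ∠KCE = 130.8° gives CE at -49.10° from the x-axis; with |CE| = 20.7, E = (25.08, -16.13). The perpendicularity gives EH at right angles to CE, so EH runs at 40.90°; with |EH| = 13.8, H = (35.51, -7.093). Then |FH| = |H − F| = 36.21.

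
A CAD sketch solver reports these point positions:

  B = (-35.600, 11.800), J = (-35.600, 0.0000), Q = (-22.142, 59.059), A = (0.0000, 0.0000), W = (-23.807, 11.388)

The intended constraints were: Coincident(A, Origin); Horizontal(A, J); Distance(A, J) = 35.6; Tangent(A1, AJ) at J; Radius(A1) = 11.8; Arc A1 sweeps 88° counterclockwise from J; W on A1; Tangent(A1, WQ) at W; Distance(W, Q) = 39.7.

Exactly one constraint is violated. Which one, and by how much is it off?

Distance(W, Q) = 39.7 — off by 8.00.

A = (0.00, 0.00) ✓; A.y = 0.00, J.y = 0.00 ✓; |AJ| = 35.60 ✓; ∠(BJ, JA) = 90.00° ✓; |BJ| = 11.80 ✓; bearing(B→W) − bearing(B→J) = 88.00° ✓; |BW| = 11.80 ✓; ∠(BW, WQ) = 90.00° ✓; |WQ| = 47.70 ✗.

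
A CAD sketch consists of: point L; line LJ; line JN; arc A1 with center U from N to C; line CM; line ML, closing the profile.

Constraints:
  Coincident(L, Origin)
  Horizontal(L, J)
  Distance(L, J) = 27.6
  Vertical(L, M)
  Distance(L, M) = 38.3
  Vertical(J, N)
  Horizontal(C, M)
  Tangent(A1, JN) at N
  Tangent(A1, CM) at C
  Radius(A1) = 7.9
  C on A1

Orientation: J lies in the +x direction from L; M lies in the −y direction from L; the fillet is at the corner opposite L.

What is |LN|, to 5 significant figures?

41.060

The virtual corner opposite L is at (27.600, -38.300). Since A1 is tangent to JN there, UN ⟂ JN and A1 meets CM tangentially, so UC is at right angles to CM, with radius 7.9, so the center U sits 7.9 in from both sides at U = (19.700, -30.400). That places the tangent points at N = (27.600, -30.400) on JN and C = (19.700, -38.300) on CM. Then |LN| = |N − L| = 41.060.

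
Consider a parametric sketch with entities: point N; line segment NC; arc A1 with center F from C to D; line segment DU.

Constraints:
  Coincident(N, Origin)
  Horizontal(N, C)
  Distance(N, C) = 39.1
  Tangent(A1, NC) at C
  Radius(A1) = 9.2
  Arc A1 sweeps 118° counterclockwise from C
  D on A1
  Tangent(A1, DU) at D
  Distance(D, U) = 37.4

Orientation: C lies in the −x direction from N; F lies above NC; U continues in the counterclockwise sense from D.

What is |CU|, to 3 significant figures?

47.5

N is at the origin; NC is horizontal with |NC| = 39.1 and C on the −x side, so C = (-39.1, 0.00). A1 meets NC tangentially, so FC is at right angles to NC, so F = C + (0, 9.2) = (-39.1, 9.20). On A1, C sits at bearing -90° from F; a 118° counterclockwise sweep puts D at bearing 28°, so D = F + 9.2·(cos 28°, sin 28°) = (-31.0, 13.5). Tangency of A1 to DU means the radius FD is perpendicular to DU, so DU runs along (−sin 28°, cos 28°); with |DU| = 37.4, U = (-48.5, 46.5). Then |CU| = |U − C| = 47.5.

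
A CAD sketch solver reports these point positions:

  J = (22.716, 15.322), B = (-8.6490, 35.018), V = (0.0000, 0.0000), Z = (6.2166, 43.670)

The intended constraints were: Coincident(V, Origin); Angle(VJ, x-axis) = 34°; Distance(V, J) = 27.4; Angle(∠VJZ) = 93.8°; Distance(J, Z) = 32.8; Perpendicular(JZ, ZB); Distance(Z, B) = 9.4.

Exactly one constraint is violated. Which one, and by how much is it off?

Distance(Z, B) = 9.4 — off by 7.80.

V = (0.00, 0.00) ✓; VJ at 34.00° ✓; |VJ| = 27.40 ✓; ∠VJZ = 93.80° ✓; |JZ| = 32.80 ✓; ∠(JZ, ZB) = 90.00° ✓; |ZB| = 17.20 ✗.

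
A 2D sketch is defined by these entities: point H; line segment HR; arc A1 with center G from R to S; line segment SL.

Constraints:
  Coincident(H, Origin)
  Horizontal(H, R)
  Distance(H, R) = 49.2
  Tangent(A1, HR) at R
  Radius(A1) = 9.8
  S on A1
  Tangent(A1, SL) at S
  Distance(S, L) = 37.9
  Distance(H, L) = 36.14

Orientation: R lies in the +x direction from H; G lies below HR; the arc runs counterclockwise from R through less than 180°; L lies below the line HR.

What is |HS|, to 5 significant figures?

41.946

H is at the origin; H and R share the same y with |HR| = 49.2 and R on the +x side, so R = (49.200, 0.0000). The tangent condition forces GR to be normal to HR, so G = R + (0, -9.8) = (49.200, -9.8000). Since GS ⟂ SL (tangency), |GL| = √(9.8² + 37.9²) = 39.147 regardless of where S sits on A1. So L lies on both circle(H, 36.14) and circle(G, 39.147); the below-HR intersection is L = (16.914, -31.938). S is the foot of the tangent from L: S = (41.811, -3.3623).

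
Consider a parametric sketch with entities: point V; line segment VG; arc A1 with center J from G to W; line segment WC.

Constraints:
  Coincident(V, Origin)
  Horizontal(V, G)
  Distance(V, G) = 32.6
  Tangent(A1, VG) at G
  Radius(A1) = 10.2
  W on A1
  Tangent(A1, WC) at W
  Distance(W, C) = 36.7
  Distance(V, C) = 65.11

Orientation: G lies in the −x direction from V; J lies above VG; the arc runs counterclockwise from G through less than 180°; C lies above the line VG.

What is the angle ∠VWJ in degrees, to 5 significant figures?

109.58°

V is at the origin; VG is horizontal with |VG| = 32.6 and G on the −x side, so G = (-32.600, 0.0000). Tangency of A1 to VG means the radius JG is perpendicular to VG, so J = G + (0, 10.2) = (-32.600, 10.200). Since JW ⟂ WC (tangency), |JC| = √(10.2² + 36.7²) = 38.091 regardless of where W sits on A1. So C lies on both circle(V, 65.11) and circle(J, 38.091); the above-VG intersection is C = (-46.357, 45.720). W is the foot of the tangent from C: W = (-24.422, 16.296).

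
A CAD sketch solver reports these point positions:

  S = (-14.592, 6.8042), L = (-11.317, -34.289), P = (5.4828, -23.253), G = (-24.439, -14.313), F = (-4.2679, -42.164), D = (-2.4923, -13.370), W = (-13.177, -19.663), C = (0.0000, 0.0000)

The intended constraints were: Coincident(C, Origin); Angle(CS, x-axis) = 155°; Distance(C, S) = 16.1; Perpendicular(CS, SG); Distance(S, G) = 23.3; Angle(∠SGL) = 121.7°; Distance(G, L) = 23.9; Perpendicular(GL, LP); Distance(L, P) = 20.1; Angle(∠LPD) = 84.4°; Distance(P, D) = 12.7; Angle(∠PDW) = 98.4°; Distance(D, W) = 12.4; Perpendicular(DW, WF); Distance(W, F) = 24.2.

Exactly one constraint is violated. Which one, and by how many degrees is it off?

Perpendicular(DW, WF) — off by 8.90°.

C = (0.00, 0.00) ✓; CS at 155.0° ✓; |CS| = 16.10 ✓; ∠(CS, SG) = 90.00° ✓; |SG| = 23.30 ✓; ∠SGL = 121.7° ✓; |GL| = 23.90 ✓; ∠(GL, LP) = 90.00° ✓; |LP| = 20.10 ✓; ∠LPD = 84.40° ✓; |PD| = 12.70 ✓; ∠PDW = 98.40° ✓; |DW| = 12.40 ✓; ∠(DW, WF) = 81.10° ✗; |WF| = 24.20 ✓.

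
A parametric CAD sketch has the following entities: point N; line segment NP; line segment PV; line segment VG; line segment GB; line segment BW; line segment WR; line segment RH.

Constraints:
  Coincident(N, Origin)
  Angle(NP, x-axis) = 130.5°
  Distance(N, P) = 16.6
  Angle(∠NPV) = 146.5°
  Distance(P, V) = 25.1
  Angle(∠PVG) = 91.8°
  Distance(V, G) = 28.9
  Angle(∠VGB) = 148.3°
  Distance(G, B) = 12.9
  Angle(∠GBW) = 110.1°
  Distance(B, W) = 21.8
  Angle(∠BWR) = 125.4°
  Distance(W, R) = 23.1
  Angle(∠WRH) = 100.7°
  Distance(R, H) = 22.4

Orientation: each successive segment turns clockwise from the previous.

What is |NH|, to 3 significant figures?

21.2

N is at the origin; NP runs at 130.5° with length 16.6, so P = (-10.8, 12.6). ∠NPV = 146.5° gives PV at 97.0° from the x-axis; with |PV| = 25.1, V = (-13.8, 37.5). ∠PVG = 91.8° gives VG at 8.80° from the x-axis; with |VG| = 28.9, G = (14.7, 42.0). ∠VGB = 148.3° gives GB at -22.9° from the x-axis; with |GB| = 12.9, B = (26.6, 36.9). ∠GBW = 110.1° gives BW at -92.8° from the x-axis; with |BW| = 21.8, W = (25.5, 15.2). ∠BWR = 125.4° gives WR at -147° from the x-axis; with |WR| = 23.1, R = (6.08, 2.72). ∠WRH = 100.7° gives RH at 133° from the x-axis; with |RH| = 22.4, H = (-9.28, 19.0). Then |NH| = |H − N| = 21.2.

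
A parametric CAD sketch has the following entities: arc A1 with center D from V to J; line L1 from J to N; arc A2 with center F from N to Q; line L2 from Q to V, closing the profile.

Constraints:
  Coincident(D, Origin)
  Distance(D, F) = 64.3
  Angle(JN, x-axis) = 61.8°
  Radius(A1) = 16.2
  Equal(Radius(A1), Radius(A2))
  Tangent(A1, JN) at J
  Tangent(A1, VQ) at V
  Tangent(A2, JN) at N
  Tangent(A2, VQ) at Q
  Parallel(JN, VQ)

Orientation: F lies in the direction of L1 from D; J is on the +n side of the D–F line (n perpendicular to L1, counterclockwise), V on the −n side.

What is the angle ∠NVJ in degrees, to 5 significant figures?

63.257°

Tangency of A1 to both parallel lines with radius 16.2 puts J and V at D ± 16.2·n: J = (-14.277, 7.6553), V = (14.277, -7.6553). Equal radii place N and Q the same way about F: N = F + 16.2·n = (16.108, 64.323), Q = F − 16.2·n = (44.662, 49.012). Then cos ∠NVJ = VN·VJ / (|VN||VJ|), giving 63.257°.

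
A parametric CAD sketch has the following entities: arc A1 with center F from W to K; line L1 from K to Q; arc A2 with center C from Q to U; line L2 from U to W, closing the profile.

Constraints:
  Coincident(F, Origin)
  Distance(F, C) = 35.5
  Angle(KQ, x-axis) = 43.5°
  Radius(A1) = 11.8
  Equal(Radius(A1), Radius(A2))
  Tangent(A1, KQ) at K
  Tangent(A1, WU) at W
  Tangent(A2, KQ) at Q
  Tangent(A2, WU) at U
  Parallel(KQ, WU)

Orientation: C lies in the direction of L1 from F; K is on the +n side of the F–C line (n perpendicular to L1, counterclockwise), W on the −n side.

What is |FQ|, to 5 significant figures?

37.410

The slot axis is L1's direction at 43.5°, so u = (cos 43.5°, sin 43.5°) = (0.72537, 0.68835) and n = (−sin 43.5°, cos 43.5°) = (-0.68835, 0.72537). F is at the origin and C lies 35.5 along u from F, so C = 35.5·u = (25.751, 24.437). Tangency of A1 to both parallel lines with radius 11.8 puts K and W at F ± 11.8·n: K = (-8.1226, 8.5594), W = (8.1226, -8.5594). Equal radii place Q and U the same way about C: Q = C + 11.8·n = (17.628, 32.996), U = C − 11.8·n = (33.873, 15.877). Then |FQ| = |Q − F| = 37.410.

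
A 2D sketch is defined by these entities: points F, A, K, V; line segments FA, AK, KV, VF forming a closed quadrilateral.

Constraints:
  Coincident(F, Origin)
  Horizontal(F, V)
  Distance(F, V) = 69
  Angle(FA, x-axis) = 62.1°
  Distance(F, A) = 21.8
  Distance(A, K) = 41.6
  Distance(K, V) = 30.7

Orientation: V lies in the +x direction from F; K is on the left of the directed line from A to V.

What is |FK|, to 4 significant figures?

57.21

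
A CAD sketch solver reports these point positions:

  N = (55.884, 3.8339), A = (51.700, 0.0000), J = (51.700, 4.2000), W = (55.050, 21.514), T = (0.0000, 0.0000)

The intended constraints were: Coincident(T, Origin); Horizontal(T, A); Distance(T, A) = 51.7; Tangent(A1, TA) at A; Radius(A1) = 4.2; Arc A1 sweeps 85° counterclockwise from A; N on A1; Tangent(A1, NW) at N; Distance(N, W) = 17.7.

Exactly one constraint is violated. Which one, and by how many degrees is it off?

Tangent(A1, NW) at N — off by 7.70°.

T = (0.00, 0.00) ✓; T.y = 0.00, A.y = 0.00 ✓; |TA| = 51.70 ✓; ∠(JA, AT) = 90.00° ✓; |JA| = 4.200 ✓; bearing(J→N) − bearing(J→A) = 85.00° ✓; |JN| = 4.200 ✓; ∠(JN, NW) = 82.30° ✗; |NW| = 17.70 ✓.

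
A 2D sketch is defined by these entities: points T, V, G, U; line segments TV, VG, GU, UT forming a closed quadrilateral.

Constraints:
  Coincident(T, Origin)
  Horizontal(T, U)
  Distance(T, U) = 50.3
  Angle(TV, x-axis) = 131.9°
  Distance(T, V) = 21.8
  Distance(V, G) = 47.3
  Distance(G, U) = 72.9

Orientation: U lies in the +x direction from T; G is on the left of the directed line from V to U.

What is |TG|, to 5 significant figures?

58.845

T is at the origin; T and U share the same y with |TU| = 50.3 and U in +x, so U = (50.3, 0). TV runs at 131.9° with |TV| = 21.8, so V = (-14.559, 16.226). G is determined by |VG| = 47.3 and |GU| = 72.9 together: it lies at the intersection of circle(V, 47.3) and circle(U, 72.9). With |VU| = 66.858, the foot of the radical line on VU is 10.416 from V and the perpendicular offset is √(47.3² − 10.416²) = 46.139. Taking the left-of-VU solution: G = (6.7438, 58.457).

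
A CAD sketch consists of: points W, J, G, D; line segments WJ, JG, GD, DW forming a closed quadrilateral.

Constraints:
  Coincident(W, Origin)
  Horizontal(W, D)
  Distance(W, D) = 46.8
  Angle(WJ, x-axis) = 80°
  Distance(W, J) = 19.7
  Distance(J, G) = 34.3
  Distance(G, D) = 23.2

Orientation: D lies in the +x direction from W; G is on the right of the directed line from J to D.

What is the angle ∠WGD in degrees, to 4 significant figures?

144.8°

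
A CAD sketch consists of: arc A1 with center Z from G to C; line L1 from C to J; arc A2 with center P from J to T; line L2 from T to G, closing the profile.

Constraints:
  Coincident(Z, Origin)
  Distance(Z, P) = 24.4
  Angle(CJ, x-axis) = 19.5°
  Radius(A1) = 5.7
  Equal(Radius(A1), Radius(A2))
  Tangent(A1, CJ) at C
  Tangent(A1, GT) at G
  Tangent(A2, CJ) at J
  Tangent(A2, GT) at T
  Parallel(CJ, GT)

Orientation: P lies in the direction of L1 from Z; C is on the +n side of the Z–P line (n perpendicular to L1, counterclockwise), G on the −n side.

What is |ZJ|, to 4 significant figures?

25.06

The slot axis is L1's direction at 19.5°, so u = (cos 19.5°, sin 19.5°) = (0.9426, 0.3338) and n = (−sin 19.5°, cos 19.5°) = (-0.3338, 0.9426). Z is at the origin and P lies 24.4 along u from Z, so P = 24.4·u = (23.00, 8.145). Tangency of A1 to both parallel lines with radius 5.7 puts C and G at Z ± 5.7·n: C = (-1.903, 5.373), G = (1.903, -5.373). Equal radii place J and T the same way about P: J = P + 5.7·n = (21.10, 13.52), T = P − 5.7·n = (24.90, 2.772). Then |ZJ| = |J − Z| = 25.06.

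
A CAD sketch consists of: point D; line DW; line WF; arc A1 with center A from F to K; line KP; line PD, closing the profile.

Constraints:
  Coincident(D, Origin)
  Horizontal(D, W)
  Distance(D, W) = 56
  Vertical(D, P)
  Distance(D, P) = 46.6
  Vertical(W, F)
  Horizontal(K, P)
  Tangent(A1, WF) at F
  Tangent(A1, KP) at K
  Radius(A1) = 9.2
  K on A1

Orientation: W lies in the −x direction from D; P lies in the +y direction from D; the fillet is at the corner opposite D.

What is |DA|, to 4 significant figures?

59.91

D is at the origin; D and W share the same y with |DW| = 56.0 and W on the −x side, so W = (-56.00, 0.000). DP is vertical with |DP| = 46.6 and P on the +y side, so P = (0.000, 46.60). The virtual corner opposite D is at (-56.00, 46.60). Since A1 is tangent to WF there, AF ⟂ WF and since A1 is tangent to KP there, AK ⟂ KP, with radius 9.2, so the center A sits 9.2 in from both sides at A = (-46.80, 37.40). Then |DA| = |A − D| = 59.91.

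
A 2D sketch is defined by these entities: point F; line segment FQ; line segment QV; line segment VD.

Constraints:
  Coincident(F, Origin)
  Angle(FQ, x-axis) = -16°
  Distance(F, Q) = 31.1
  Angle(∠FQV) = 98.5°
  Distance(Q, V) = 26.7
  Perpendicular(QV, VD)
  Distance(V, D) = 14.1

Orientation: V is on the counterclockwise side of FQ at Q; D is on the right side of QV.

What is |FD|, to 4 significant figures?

54.70

F is at the origin; FQ runs at -16.0° with length 31.1, so Q = 31.1·(cos -16.0°, sin -16.0°) = (29.90, -8.572). ∠FQV = 98.5°, so QV runs at -16.0° + (180° − 98.5°) = 65.50° from the x-axis; with |QV| = 26.7, V = Q + 26.7·(cos 65.50°, sin 65.50°) = (40.97, 15.72). QV is perpendicular to VD; with |VD| = 14.1 on the right of QV, D = V + 14.1·(0.9100, -0.4147) = (53.80, 9.876). Then |FD| = |D − F| = 54.70.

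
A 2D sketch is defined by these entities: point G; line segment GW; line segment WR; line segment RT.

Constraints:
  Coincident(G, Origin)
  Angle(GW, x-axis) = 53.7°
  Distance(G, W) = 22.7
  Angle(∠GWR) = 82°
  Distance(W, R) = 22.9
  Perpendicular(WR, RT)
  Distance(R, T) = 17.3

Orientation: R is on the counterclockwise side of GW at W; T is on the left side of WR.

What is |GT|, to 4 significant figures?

20.41

G is at the origin; GW runs at 53.7° with length 22.7, so W = 22.7·(cos 53.7°, sin 53.7°) = (13.44, 18.29). ∠GWR = 82.0°, so WR runs at 53.7° + (180° − 82.0°) = 151.7° from the x-axis; with |WR| = 22.9, R = W + 22.9·(cos 151.7°, sin 151.7°) = (-6.724, 29.15). WR ⟂ RT; with |RT| = 17.3 on the left of WR, T = R + 17.3·(-0.4741, -0.8805) = (-14.93, 13.92). Then |GT| = |T − G| = 20.41.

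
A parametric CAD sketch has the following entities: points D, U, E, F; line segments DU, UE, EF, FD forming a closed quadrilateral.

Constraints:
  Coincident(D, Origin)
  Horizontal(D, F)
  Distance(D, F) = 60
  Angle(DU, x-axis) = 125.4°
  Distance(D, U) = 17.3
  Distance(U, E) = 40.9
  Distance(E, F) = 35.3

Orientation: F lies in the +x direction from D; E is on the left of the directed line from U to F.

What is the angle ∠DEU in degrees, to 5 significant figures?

24.988°

Checks: |UE| = 40.90 ✓; |EF| = 35.30 ✓.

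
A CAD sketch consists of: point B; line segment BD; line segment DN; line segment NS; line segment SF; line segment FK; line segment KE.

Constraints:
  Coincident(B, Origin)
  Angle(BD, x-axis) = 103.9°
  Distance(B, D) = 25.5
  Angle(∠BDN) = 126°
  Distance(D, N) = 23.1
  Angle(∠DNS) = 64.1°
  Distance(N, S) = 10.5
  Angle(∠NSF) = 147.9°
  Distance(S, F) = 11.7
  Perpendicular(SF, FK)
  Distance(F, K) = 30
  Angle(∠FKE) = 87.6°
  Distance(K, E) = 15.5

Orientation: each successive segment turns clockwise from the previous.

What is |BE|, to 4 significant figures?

43.57

The perpendicularity gives FK at right angles to SF, so FK runs at 171.9°; with |FK| = 30.0, K = (-18.33, 25.47). ∠FKE = 87.6° gives KE at 79.50° from the x-axis; with |KE| = 15.5, E = (-15.50, 40.71). Then |BE| = |E − B| = 43.57.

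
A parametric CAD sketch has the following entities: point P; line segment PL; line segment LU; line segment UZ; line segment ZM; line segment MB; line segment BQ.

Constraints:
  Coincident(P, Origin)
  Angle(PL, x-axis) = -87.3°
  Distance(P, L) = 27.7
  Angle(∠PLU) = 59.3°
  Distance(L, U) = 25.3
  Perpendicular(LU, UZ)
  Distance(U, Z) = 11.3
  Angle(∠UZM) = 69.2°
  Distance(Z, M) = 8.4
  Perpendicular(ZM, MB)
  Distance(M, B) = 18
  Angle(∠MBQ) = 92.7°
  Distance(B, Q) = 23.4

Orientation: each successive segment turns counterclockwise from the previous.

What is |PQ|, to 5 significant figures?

40.596

ZM is perpendicular to MB, so MB runs at -35.800°; with |MB| = 18.0, B = (25.892, -21.650). ∠MBQ = 92.7° gives BQ at 51.500° from the x-axis; with |BQ| = 23.4, Q = (40.458, -3.3374). Then |PQ| = |Q − P| = 40.596.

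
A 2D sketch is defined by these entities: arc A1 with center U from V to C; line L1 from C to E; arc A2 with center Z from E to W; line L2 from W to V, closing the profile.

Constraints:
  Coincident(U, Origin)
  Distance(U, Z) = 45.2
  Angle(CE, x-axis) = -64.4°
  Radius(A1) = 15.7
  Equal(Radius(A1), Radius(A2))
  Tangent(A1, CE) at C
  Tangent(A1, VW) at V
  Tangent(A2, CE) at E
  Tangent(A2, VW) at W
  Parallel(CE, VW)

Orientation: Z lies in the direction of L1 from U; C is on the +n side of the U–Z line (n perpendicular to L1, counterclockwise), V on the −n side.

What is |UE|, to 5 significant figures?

47.849

The slot axis is L1's direction at -64.4°, so u = (cos -64.4°, sin -64.4°) = (0.43209, -0.90183) and n = (−sin -64.4°, cos -64.4°) = (0.90183, 0.43209). U is at the origin and Z lies 45.2 along u from U, so Z = 45.2·u = (19.530, -40.763). Tangency of A1 to both parallel lines with radius 15.7 puts C and V at U ± 15.7·n: C = (14.159, 6.7837), V = (-14.159, -6.7837). Equal radii place E and W the same way about Z: E = Z + 15.7·n = (33.689, -33.979), W = Z − 15.7·n = (5.3715, -47.547). Then |UE| = |E − U| = 47.849.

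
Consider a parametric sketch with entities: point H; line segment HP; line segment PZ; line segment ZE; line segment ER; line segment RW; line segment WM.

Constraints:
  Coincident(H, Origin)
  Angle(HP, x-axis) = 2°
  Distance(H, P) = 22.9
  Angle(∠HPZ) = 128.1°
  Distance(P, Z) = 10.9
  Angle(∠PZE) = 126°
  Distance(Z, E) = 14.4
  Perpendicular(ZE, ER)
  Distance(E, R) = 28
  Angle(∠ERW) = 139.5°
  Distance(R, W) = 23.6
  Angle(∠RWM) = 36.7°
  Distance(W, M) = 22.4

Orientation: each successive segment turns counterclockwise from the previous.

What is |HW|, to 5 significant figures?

15.124

H is at the origin; HP runs at 2.0° with length 22.9, so P = (22.886, 0.79920). ∠HPZ = 128.1° gives PZ at 53.900° from the x-axis; with |PZ| = 10.9, Z = (29.308, 9.6063). ∠PZE = 126.0° gives ZE at 107.90° from the x-axis; with |ZE| = 14.4, E = (24.882, 23.309). The perpendicularity gives ER at right angles to ZE, so ER runs at -162.10°; with |ER| = 28.0, R = (-1.7623, 14.703). ∠ERW = 139.5° gives RW at -121.60° from the x-axis; with |RW| = 23.6, W = (-14.128, -5.3975). Then |HW| = |W − H| = 15.124.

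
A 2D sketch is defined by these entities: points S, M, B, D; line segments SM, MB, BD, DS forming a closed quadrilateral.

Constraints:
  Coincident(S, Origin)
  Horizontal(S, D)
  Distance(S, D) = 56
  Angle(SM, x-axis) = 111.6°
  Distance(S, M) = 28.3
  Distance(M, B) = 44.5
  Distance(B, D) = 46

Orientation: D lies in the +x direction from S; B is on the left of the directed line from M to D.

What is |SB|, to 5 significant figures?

50.787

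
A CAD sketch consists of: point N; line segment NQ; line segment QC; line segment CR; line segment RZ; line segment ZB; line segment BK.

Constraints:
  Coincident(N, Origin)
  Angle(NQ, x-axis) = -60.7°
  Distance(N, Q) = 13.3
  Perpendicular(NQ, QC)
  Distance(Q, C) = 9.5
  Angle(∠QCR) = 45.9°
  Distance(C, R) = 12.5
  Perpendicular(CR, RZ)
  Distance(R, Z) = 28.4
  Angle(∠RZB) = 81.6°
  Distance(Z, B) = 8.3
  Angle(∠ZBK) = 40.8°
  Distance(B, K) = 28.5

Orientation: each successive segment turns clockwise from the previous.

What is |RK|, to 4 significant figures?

19.83

N is at the origin; NQ runs at -60.7° with length 13.3, so Q = (6.509, -11.60). The perpendicularity gives QC at right angles to NQ, so QC runs at -150.7°; with |QC| = 9.5, C = (-1.776, -16.25). ∠QCR = 45.9° gives CR at 75.20° from the x-axis; with |CR| = 12.5, R = (1.417, -4.162). The perpendicularity gives RZ at right angles to CR, so RZ runs at -14.80°; with |RZ| = 28.4, Z = (28.87, -11.42). ∠RZB = 81.6° gives ZB at -113.2° from the x-axis; with |ZB| = 8.3, B = (25.61, -19.05). ∠ZBK = 40.8° gives BK at 107.6° from the x-axis; with |BK| = 28.5, K = (16.99, 8.120). Then |RK| = |K − R| = 19.83.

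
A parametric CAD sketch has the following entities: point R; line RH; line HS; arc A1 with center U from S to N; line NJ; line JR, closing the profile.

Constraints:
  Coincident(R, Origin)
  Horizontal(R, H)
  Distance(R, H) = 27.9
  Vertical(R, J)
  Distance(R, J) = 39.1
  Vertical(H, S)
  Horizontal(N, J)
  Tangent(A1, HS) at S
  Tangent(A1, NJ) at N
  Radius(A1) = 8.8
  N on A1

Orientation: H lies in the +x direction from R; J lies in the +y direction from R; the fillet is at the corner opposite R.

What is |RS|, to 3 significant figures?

41.2

R is at the origin; RH is horizontal with |RH| = 27.9 and H on the +x side, so H = (27.9, 0.00). R and J share the same x with |RJ| = 39.1 and J on the +y side, so J = (0.00, 39.1). The virtual corner opposite R is at (27.9, 39.1). The tangent condition forces US to be normal to HS and tangency of A1 to NJ means the radius UN is perpendicular to NJ, with radius 8.8, so the center U sits 8.8 in from both sides at U = (19.1, 30.3). That places the tangent points at S = (27.9, 30.3) on HS and N = (19.1, 39.1) on NJ. Then |RS| = |S − R| = 41.2.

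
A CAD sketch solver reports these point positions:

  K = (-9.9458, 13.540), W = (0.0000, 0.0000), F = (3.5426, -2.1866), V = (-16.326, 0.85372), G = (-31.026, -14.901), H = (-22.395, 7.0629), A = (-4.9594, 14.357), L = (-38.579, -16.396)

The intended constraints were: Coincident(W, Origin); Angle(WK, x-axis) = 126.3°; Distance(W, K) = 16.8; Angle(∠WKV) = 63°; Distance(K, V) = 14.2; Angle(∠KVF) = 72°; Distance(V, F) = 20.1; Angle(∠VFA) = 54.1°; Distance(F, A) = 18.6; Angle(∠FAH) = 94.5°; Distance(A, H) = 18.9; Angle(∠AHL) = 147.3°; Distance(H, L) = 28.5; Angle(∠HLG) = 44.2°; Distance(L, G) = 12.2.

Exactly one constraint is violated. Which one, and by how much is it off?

Distance(L, G) = 12.2 — off by 4.50.

W = (0.00, 0.00) ✓; WK at 126.3° ✓; |WK| = 16.80 ✓; ∠WKV = 63.00° ✓; |KV| = 14.20 ✓; ∠KVF = 72.00° ✓; |VF| = 20.10 ✓; ∠VFA = 54.10° ✓; |FA| = 18.60 ✓; ∠FAH = 94.50° ✓; |AH| = 18.90 ✓; ∠AHL = 147.3° ✓; |HL| = 28.50 ✓; ∠HLG = 44.20° ✓; |LG| = 7.700 ✗.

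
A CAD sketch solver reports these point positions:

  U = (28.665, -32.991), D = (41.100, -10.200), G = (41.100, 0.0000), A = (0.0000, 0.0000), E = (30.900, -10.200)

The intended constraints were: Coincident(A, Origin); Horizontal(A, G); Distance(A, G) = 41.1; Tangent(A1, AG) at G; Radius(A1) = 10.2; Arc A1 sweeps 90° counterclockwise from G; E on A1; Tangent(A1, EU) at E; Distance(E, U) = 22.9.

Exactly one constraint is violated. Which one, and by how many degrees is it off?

Tangent(A1, EU) at E — off by 5.60°.

A = (0.00, 0.00) ✓; A.y = 0.00, G.y = 0.00 ✓; |AG| = 41.10 ✓; ∠(DG, GA) = 90.00° ✓; |DG| = 10.20 ✓; bearing(D→E) − bearing(D→G) = 90.00° ✓; |DE| = 10.20 ✓; ∠(DE, EU) = 95.60° ✗; |EU| = 22.90 ✓.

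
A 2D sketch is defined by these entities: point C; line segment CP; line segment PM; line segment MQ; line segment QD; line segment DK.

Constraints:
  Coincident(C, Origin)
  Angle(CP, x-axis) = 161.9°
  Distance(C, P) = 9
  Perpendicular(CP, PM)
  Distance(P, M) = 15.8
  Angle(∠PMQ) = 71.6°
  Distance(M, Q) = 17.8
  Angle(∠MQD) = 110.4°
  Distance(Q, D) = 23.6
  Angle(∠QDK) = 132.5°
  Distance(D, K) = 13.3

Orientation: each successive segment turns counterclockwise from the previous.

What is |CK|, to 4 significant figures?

22.74

C is at the origin; CP runs at 161.9° with length 9.0, so P = (-8.555, 2.796). The perpendicularity gives PM at right angles to CP, so PM runs at -108.1°; with |PM| = 15.8, M = (-13.46, -12.22). ∠PMQ = 71.6° gives MQ at 0.3000° from the x-axis; with |MQ| = 17.8, Q = (4.336, -12.13). ∠MQD = 110.4° gives QD at 69.90° from the x-axis; with |QD| = 23.6, D = (12.45, 10.03). ∠QDK = 132.5° gives DK at 117.4° from the x-axis; with |DK| = 13.3, K = (6.326, 21.84). Then |CK| = |K − C| = 22.74.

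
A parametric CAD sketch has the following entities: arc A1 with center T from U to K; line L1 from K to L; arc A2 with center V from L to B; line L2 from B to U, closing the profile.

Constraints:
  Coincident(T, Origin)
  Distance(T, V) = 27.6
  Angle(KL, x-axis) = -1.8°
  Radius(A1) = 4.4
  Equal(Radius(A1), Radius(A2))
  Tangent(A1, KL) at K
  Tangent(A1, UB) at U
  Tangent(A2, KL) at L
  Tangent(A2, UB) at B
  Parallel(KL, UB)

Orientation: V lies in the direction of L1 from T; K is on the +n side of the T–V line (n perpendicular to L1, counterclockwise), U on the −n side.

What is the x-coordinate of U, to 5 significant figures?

-0.13821

The slot axis is L1's direction at -1.8°, so u = (cos -1.8°, sin -1.8°) = (0.99951, -0.031411) and n = (−sin -1.8°, cos -1.8°) = (0.031411, 0.99951). T is at the origin and V lies 27.6 along u from T, so V = 27.6·u = (27.586, -0.86694). Tangency of A1 to both parallel lines with radius 4.4 puts K and U at T ± 4.4·n: K = (0.13821, 4.3978), U = (-0.13821, -4.3978). So U.x = -0.13821.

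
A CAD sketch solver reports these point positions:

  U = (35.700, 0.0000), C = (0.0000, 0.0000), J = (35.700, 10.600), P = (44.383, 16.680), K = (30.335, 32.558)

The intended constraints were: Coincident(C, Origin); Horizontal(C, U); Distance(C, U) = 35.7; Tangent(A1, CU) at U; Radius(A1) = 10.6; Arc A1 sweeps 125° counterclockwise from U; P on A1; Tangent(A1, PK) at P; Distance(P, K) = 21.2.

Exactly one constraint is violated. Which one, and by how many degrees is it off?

Tangent(A1, PK) at P — off by 6.50°.

C = (0.00, 0.00) ✓; C.y = 0.00, U.y = 0.00 ✓; |CU| = 35.70 ✓; ∠(JU, UC) = 90.00° ✓; |JU| = 10.60 ✓; bearing(J→P) − bearing(J→U) = 125.0° ✓; |JP| = 10.60 ✓; ∠(JP, PK) = 83.50° ✗; |PK| = 21.20 ✓.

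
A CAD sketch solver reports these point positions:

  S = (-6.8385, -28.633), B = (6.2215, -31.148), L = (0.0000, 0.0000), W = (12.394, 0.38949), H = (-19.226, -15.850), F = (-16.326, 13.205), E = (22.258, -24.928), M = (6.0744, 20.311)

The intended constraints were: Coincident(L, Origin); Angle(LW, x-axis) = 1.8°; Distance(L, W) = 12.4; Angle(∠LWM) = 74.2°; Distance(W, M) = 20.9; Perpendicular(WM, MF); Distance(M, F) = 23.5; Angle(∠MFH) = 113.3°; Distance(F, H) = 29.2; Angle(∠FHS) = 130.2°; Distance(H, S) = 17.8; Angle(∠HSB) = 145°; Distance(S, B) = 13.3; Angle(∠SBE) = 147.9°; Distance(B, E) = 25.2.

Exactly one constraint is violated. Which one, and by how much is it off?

Distance(B, E) = 25.2 — off by 8.00.

L = (0.00, 0.00) ✓; LW at 1.800° ✓; |LW| = 12.40 ✓; ∠LWM = 74.20° ✓; |WM| = 20.90 ✓; ∠(WM, MF) = 90.00° ✓; |MF| = 23.50 ✓; ∠MFH = 113.3° ✓; |FH| = 29.20 ✓; ∠FHS = 130.2° ✓; |HS| = 17.80 ✓; ∠HSB = 145.0° ✓; |SB| = 13.30 ✓; ∠SBE = 147.9° ✓; |BE| = 17.20 ✗.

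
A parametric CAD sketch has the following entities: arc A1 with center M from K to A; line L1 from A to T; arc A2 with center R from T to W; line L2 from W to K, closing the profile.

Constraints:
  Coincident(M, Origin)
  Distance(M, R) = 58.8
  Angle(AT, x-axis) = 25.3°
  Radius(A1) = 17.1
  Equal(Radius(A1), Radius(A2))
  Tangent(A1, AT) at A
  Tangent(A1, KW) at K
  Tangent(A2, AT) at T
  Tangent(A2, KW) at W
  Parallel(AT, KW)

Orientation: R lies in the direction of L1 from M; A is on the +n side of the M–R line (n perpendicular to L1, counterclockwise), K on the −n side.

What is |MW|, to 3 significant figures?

61.2

The slot axis is L1's direction at 25.3°, so u = (cos 25.3°, sin 25.3°) = (0.904, 0.427) and n = (−sin 25.3°, cos 25.3°) = (-0.427, 0.904). M is at the origin and R lies 58.8 along u from M, so R = 58.8·u = (53.2, 25.1). Tangency of A1 to both parallel lines with radius 17.1 puts A and K at M ± 17.1·n: A = (-7.31, 15.5), K = (7.31, -15.5). Equal radii place T and W the same way about R: T = R + 17.1·n = (45.9, 40.6), W = R − 17.1·n = (60.5, 9.67). Then |MW| = |W − M| = 61.2.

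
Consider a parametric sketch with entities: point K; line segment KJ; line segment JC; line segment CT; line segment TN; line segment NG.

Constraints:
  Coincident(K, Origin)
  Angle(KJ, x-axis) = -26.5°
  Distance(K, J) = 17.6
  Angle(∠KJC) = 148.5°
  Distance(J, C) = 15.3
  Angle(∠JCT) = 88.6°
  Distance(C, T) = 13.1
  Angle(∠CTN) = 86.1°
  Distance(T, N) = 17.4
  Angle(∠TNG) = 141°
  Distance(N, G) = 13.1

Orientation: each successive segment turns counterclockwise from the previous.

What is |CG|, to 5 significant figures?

27.122

K is at the origin; KJ runs at -26.5° with length 17.6, so J = (15.751, -7.8531). ∠KJC = 148.5° gives JC at 5.0000° from the x-axis; with |JC| = 15.3, C = (30.993, -6.5196). ∠JCT = 88.6° gives CT at 96.400° from the x-axis; with |CT| = 13.1, T = (29.532, 6.4988). ∠CTN = 86.1° gives TN at -169.70° from the x-axis; with |TN| = 17.4, N = (12.413, 3.3876). ∠TNG = 141.0° gives NG at -130.70° from the x-axis; with |NG| = 13.1, G = (3.8703, -6.5440). Then |CG| = |G − C| = 27.122.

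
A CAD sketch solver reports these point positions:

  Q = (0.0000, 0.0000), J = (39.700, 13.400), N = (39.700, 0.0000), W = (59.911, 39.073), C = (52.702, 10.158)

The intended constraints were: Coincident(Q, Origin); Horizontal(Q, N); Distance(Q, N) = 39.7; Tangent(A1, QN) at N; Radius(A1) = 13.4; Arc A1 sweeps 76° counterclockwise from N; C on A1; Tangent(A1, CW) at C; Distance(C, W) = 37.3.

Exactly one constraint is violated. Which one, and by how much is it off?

Distance(C, W) = 37.3 — off by 7.50.

Q = (0.00, 0.00) ✓; Q.y = 0.00, N.y = 0.00 ✓; |QN| = 39.70 ✓; ∠(JN, NQ) = 90.00° ✓; |JN| = 13.40 ✓; bearing(J→C) − bearing(J→N) = 76.00° ✓; |JC| = 13.40 ✓; ∠(JC, CW) = 90.00° ✓; |CW| = 29.80 ✗.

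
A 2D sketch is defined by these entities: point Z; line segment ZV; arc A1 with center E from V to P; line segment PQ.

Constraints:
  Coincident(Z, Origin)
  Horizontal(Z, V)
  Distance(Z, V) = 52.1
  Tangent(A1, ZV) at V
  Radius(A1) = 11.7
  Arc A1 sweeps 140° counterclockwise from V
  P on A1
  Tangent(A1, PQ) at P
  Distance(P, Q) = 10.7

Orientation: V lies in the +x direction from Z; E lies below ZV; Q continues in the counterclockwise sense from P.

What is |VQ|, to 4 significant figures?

27.55

Z is at the origin; ZV is horizontal with |ZV| = 52.1 and V on the +x side, so V = (52.10, 0.000). Since A1 is tangent to ZV there, EV ⟂ ZV, so E = V + (0, -11.7) = (52.10, -11.70). On A1, V sits at bearing 90° from E; a 140° counterclockwise sweep puts P at bearing 230°, so P = E + 11.7·(cos 230°, sin 230°) = (44.58, -20.66). Since A1 is tangent to PQ there, EP ⟂ PQ, so PQ runs along (−sin 230°, cos 230°); with |PQ| = 10.7, Q = (52.78, -27.54). Then |VQ| = |Q − V| = 27.55.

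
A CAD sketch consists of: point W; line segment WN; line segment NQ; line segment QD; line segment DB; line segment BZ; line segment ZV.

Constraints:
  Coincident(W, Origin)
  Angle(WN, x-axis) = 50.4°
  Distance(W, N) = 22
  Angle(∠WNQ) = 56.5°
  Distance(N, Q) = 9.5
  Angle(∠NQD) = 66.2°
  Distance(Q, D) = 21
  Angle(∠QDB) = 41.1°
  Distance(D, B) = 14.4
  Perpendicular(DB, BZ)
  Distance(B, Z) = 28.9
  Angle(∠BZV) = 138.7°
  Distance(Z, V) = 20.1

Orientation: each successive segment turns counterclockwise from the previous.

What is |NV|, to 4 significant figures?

43.00

DB ⟂ BZ, so BZ runs at 156.6°; with |BZ| = 28.9, Z = (-9.842, 22.65). ∠BZV = 138.7° gives ZV at -162.1° from the x-axis; with |ZV| = 20.1, V = (-28.97, 16.47). Then |NV| = |V − N| = 43.00.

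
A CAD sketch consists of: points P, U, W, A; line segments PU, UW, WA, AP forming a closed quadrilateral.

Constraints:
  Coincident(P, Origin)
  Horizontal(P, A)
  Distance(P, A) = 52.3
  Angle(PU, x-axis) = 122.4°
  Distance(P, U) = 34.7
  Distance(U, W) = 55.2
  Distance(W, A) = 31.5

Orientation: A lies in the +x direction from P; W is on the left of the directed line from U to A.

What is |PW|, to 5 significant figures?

45.631

P is at the origin; P and A share the same y with |PA| = 52.3 and A in +x, so A = (52.3, 0). PU runs at 122.4° with |PU| = 34.7, so U = (-18.593, 29.298). W is determined by |UW| = 55.2 and |WA| = 31.5 together: it lies at the intersection of circle(U, 55.2) and circle(A, 31.5). With |UA| = 76.709, the foot of the radical line on UA is 51.748 from U and the perpendicular offset is √(55.2² − 51.748²) = 19.215. Taking the left-of-UA solution: W = (36.570, 27.292).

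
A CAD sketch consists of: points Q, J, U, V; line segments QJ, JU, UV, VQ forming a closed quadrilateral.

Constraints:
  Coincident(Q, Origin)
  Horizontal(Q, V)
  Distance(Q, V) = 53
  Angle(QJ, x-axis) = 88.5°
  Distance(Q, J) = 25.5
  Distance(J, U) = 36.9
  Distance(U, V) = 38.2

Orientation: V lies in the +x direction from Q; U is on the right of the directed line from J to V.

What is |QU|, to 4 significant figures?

17.71

Checks: |JU| = 36.90 ✓; |UV| = 38.20 ✓.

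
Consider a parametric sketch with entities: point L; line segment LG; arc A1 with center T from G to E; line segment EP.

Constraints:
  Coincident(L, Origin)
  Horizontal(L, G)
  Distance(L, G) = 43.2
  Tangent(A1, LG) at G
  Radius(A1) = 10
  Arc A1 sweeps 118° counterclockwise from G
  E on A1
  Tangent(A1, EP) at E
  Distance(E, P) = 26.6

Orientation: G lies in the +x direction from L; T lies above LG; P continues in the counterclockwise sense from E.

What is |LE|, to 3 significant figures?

54.1

L is at the origin; LG is horizontal with |LG| = 43.2 and G on the +x side, so G = (43.2, 0.00). A1 meets LG tangentially, so TG is at right angles to LG, so T = G + (0, 10) = (43.2, 10.0). On A1, G sits at bearing -90° from T; a 118° counterclockwise sweep puts E at bearing 28°, so E = T + 10.0·(cos 28°, sin 28°) = (52.0, 14.7). Then |LE| = |E − L| = 54.1.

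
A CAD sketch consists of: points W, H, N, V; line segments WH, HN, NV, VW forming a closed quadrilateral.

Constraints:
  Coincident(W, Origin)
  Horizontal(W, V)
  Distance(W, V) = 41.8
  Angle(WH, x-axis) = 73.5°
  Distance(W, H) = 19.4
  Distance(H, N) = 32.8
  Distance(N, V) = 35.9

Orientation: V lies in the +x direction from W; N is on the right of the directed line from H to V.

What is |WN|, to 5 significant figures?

16.546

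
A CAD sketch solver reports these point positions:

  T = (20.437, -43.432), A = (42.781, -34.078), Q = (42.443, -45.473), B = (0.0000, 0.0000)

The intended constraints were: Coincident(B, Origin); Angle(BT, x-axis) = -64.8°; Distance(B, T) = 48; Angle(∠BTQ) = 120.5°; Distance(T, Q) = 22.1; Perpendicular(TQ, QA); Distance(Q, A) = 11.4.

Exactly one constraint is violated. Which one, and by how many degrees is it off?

Perpendicular(TQ, QA) — off by 3.60°.

B = (0.00, 0.00) ✓; BT at -64.80° ✓; |BT| = 48.00 ✓; ∠BTQ = 120.5° ✓; |TQ| = 22.10 ✓; ∠(TQ, QA) = 93.60° ✗; |QA| = 11.40 ✓.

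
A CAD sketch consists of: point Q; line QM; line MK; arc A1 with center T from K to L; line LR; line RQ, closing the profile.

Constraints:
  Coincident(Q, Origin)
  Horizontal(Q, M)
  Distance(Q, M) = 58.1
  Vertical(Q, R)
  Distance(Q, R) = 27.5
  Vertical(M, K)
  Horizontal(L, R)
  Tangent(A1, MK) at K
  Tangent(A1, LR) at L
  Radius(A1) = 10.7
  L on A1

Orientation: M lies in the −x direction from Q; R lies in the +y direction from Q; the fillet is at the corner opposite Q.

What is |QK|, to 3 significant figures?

60.5

Q is at the origin; QM is horizontal with |QM| = 58.1 and M on the −x side, so M = (-58.1, 0.00). Q and R share the same x with |QR| = 27.5 and R on the +y side, so R = (0.00, 27.5). The virtual corner opposite Q is at (-58.1, 27.5). Tangency of A1 to MK means the radius TK is perpendicular to MK and tangency of A1 to LR means the radius TL is perpendicular to LR, with radius 10.7, so the center T sits 10.7 in from both sides at T = (-47.4, 16.8). That places the tangent points at K = (-58.1, 16.8) on MK and L = (-47.4, 27.5) on LR. Then |QK| = |K − Q| = 60.5.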